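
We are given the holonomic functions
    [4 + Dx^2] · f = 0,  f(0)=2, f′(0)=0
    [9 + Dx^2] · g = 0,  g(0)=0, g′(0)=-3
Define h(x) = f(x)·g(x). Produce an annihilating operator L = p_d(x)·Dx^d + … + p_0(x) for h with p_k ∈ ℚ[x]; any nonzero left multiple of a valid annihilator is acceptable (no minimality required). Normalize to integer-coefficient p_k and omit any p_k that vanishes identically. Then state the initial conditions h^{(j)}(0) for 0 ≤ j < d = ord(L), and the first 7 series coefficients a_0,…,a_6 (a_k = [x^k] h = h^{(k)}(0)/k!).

f: a_k = 2, 0, -4, 0, 4/3, 0, -8/45, …
g: a_k = 0, -3, 0, 9/2, 0, -81/40, 0, …
Product ⇒ symmetric product L₀, ord ≤ 4.
L = 25 + 26·Dx^2 + Dx^4  (order 4).
h: a_k = 0, -6, 0, 21, 0, -521/20, 0, …
ICs: h(0) = 0, h′(0) = -6, h′′(0) = 0, h′′′(0) = 126.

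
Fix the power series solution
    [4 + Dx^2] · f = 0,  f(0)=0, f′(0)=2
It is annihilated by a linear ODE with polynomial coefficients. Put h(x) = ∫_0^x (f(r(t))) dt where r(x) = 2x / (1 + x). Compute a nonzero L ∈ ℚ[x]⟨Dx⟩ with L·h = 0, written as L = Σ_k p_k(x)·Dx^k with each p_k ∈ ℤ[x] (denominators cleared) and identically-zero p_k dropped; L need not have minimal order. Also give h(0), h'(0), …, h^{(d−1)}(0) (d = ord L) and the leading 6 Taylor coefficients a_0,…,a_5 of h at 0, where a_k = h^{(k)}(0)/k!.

f: a_k = 0, 2, 0, -4/3, 0, 4/15, …
L₀ from L_f via x↦r, Dx↦r'^{-1}Dx.
h=∫₀ˣh₀: take L = L₀·Dx.
L = 16·Dx + (2 + 6·x + 6·x^2 + 2·x^3)·Dx^2 + (1 + 4·x + 6·x^2 + 4·x^3 + x^4)·Dx^3  (order 3).
h: a_k = 0, 0, 2, -4/3, -5/3, 28/5, …
ICs: h(0) = 0, h′(0) = 0, h′′(0) = 4.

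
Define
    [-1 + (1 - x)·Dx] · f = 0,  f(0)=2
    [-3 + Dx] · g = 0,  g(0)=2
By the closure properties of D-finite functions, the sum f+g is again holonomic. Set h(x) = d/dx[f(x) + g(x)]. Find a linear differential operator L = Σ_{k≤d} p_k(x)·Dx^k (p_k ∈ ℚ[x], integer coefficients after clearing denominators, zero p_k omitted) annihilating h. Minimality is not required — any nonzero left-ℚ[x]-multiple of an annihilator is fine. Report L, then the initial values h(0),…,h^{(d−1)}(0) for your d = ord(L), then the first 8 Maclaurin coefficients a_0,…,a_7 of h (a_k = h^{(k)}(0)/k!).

L = 18·x + (3 - 18·x + 9·x^2)·Dx + (-1 + 4·x - 3·x^2)·Dx^2  (order 2).
h: a_k = 8, 22, 33, 35, 121/4, 483/20, 803/40, 5209/280, …
ICs: h(0) = 8, h′(0) = 22.

f: a_k = 2, 2, 2, 2, 2, 2, 2, 2, …
g: a_k = 2, 6, 9, 9, 27/4, 81/20, 81/40, 243/280, …
f+g: L₀ = lclm(L_f,L_g), ord ≤ 1+1.
h₀' ⇒ L via d/dx closure of L₀.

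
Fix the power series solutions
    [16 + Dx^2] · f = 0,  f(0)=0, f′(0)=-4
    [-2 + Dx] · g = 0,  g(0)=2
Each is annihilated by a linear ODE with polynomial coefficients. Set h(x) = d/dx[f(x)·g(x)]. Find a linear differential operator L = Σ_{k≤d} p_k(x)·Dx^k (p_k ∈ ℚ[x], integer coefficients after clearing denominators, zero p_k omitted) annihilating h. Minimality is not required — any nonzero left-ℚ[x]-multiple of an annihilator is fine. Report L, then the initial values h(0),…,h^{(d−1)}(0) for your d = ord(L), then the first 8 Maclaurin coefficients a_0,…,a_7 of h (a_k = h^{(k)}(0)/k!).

L = 20 - 4·Dx + Dx^2  (order 2).
h: a_k = -8, -32, 16, 128, 304/3, -704/15, -4448/45, -512/15, …
ICs: h(0) = -8, h′(0) = -32.

f: a_k = 0, -4, 0, 32/3, 0, -128/15, 0, 1024/315, …
g: a_k = 2, 4, 4, 8/3, 4/3, 8/15, 8/45, 16/315, …
f·g: L₀ = L_f ⊗_s L_g, ord ≤ 2·1.
h₀' ⇒ L via d/dx closure of L₀.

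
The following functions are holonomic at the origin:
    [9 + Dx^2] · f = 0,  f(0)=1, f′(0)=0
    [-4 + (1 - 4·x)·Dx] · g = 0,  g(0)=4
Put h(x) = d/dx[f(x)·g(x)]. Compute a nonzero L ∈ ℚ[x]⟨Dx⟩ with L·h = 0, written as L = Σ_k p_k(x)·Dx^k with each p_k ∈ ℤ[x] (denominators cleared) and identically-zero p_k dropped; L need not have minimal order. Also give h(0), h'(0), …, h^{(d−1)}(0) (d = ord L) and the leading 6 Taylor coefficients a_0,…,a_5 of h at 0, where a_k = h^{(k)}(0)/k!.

L = (-23 - 72·x + 144·x^2) + (-8 + 32·x)·Dx + (1 - 8·x + 16·x^2)·Dx^2  (order 2).
h: a_k = 16, 92, 552, 2998, 14990, 719277/10, …
ICs: h(0) = 16, h′(0) = 92.

f: a_k = 1, 0, -9/2, 0, 27/8, 0, …
g: a_k = 4, 16, 64, 256, 1024, 4096, …
Product ⇒ symmetric product L₀, ord ≤ 2.
h=h₀': d/dx-closure on L₀ ⇒ L.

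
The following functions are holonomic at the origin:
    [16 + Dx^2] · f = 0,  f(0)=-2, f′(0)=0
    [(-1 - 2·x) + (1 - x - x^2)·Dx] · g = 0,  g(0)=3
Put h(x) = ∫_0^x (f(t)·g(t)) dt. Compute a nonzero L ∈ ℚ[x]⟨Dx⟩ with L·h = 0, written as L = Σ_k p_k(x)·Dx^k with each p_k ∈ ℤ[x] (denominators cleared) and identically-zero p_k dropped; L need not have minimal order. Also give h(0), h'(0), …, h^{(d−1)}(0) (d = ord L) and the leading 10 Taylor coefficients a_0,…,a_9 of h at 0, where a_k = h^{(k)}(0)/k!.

f: a_k = -2, 0, 16, 0, -64/3, 0, 512/45, 0, -1024/315, 0, …
g: a_k = 3, 3, 6, 9, 15, 24, 39, 63, 102, 165, …
Product ⇒ symmetric product L₀, ord ≤ 2.
h=∫h₀ ⇒ L = L₀·Dx.
L = (-14 + 16·x + 16·x^2)·Dx + (2 + 4·x)·Dx^2 + (-1 + x + x^2)·Dx^3  (order 3).
h: a_k = 0, -6, -3, 12, 15/2, 2/5, 16/3, 146/15, 751/60, 5548/315, …
ICs: h(0) = 0, h′(0) = -6, h′′(0) = -6.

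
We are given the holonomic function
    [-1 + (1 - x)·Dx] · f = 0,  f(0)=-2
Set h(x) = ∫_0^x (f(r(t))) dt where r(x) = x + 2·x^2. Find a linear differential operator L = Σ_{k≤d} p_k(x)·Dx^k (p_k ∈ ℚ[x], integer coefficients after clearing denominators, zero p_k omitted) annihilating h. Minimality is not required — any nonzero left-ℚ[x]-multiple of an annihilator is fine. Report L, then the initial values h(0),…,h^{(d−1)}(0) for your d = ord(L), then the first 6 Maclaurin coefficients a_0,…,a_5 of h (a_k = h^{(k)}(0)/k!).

L = (1 + 4·x)·Dx + (-1 + x + 2·x^2)·Dx^2  (order 2).
h: a_k = 0, -2, -1, -2, -5/2, -22/5, …
ICs: h(0) = 0, h′(0) = -2.

f: a_k = -2, -2, -2, -2, -2, -2, …
h₀=f(r): pull back L_f along r ⇒ L₀.
h=∫h₀ ⇒ L = L₀·Dx.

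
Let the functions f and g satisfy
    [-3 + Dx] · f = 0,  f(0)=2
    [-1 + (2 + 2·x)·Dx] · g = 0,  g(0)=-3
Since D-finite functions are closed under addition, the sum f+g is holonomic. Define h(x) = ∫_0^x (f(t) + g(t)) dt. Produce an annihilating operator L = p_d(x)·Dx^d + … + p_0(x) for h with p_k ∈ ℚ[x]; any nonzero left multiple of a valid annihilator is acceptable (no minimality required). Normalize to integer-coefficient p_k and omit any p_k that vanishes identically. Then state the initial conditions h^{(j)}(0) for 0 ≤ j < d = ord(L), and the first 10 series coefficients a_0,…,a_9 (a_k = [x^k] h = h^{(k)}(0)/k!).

L = (21 + 18·x)·Dx + (-37 - 72·x - 36·x^2)·Dx^2 + (10 + 22·x + 12·x^2)·Dx^3  (order 3).
h: a_k = 0, -1, 9/4, 25/8, 141/64, 879/640, 1693/2560, 10683/35840, 58743/573440, 46477/1146880, …
ICs: h(0) = 0, h′(0) = -1, h′′(0) = 9/2.

f: a_k = 2, 6, 9, 9, 27/4, 81/20, 81/40, 243/280, 729/2240, 243/2240, …
g: a_k = -3, -3/2, 3/8, -3/16, 15/128, -21/256, 63/1024, -99/2048, 1287/32768, -2145/65536, …
f+g: L₀ = lclm(L_f,L_g), ord ≤ 1+1.
h=∫₀ˣh₀: take L = L₀·Dx.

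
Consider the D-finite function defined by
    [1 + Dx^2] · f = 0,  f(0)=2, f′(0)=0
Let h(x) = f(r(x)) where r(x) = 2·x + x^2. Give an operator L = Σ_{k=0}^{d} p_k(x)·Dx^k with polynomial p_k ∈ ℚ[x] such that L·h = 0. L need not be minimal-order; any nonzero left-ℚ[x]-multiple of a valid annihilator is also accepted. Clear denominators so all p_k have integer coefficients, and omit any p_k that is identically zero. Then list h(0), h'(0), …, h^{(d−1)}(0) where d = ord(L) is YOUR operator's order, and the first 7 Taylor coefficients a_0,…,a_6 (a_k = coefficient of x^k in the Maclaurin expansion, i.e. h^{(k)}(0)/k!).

f: a_k = 2, 0, -1, 0, 1/12, 0, -1/360, …
h₀=f(r): pull back L_f along r ⇒ L₀.
L = (4 + 12·x + 12·x^2 + 4·x^3) - Dx + (1 + x)·Dx^2  (order 2).
h: a_k = 2, 0, -4, -4, 1/3, 8/3, 82/45, …
ICs: h(0) = 2, h′(0) = 0.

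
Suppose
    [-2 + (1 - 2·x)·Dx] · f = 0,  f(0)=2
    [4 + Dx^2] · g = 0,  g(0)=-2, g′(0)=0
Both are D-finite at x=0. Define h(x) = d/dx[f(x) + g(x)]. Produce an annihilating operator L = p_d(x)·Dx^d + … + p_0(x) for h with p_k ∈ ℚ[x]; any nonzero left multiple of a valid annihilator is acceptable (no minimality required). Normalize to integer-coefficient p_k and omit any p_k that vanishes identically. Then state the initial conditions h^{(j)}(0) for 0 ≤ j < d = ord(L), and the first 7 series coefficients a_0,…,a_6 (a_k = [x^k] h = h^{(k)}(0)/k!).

f: a_k = 2, 4, 8, 16, 32, 64, 128, …
g: a_k = -2, 0, 4, 0, -4/3, 0, 8/45, …
Weyl lclm of L_f,L_g ⇒ L₀ (ord ≤ 3).
h₀' ⇒ L via d/dx closure of L₀.
L = (208 - 64·x + 64·x^2) + (-28 + 72·x - 48·x^2 + 32·x^3)·Dx + (52 - 16·x + 16·x^2)·Dx^2 + (-7 + 18·x - 12·x^2 + 8·x^3)·Dx^3  (order 3).
h: a_k = 4, 24, 48, 368/3, 320, 11536/15, 1792, …
ICs: h(0) = 4, h′(0) = 24, h′′(0) = 96.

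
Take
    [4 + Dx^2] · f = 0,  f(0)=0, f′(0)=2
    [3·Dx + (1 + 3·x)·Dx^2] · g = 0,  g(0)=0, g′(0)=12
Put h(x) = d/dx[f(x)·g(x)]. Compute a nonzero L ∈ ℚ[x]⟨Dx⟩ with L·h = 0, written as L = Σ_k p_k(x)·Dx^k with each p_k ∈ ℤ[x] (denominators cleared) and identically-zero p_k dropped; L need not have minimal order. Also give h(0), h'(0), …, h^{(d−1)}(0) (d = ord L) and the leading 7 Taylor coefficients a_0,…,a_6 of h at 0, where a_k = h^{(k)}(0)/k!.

L = (-21880 - 49536·x - 195264·x^2 - 252288·x^3 + 225504·x^4 + 746496·x^5 + 373248·x^6) + (-9384 - 44856·x - 47520·x^2 + 90720·x^3 + 311040·x^4 + 186624·x^5)·Dx + (-6026 - 16344·x - 53892·x^2 - 32832·x^3 + 182736·x^4 + 373248·x^5 + 186624·x^6)·Dx^2 + (-2346 - 11214·x - 11880·x^2 + 22680·x^3 + 77760·x^4 + 46656·x^5)·Dx^3 + (-139 - 990·x - 1269·x^2 + 7560·x^3 + 31590·x^4 + 46656·x^5 + 23328·x^6)·Dx^4  (order 4).
h: a_k = 0, 48, -108, 224, -690, 2064, -30408/5, …
ICs: h(0) = 0, h′(0) = 48, h′′(0) = -216, h′′′(0) = 1344.

f: a_k = 0, 2, 0, -4/3, 0, 4/15, 0, …
g: a_k = 0, 12, -18, 36, -81, 972/5, -486, …
L₀ := L_f ⊗_s L_g (sym. prod.), ord ≤ 4.
Derive L from L₀ (diff closure).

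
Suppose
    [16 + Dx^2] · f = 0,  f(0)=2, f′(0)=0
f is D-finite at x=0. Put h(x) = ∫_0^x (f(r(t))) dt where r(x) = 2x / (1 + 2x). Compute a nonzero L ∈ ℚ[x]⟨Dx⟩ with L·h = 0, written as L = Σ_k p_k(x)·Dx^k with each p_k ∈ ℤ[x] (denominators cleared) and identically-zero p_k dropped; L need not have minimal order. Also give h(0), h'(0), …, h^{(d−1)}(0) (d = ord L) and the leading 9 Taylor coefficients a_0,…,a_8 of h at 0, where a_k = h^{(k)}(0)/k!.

L = 64·Dx + (4 + 24·x + 48·x^2 + 32·x^3)·Dx^2 + (1 + 8·x + 24·x^2 + 32·x^3 + 16·x^4)·Dx^3  (order 3).
h: a_k = 0, 2, 0, -64/3, 64, -256/3, -1024/9, 50176/45, -20992/5, …
ICs: h(0) = 0, h′(0) = 2, h′′(0) = 0.

f: a_k = 2, 0, -16, 0, 64/3, 0, -512/45, 0, 1024/315, …
h₀=f(r): pull back L_f along r ⇒ L₀.
∫: right-multiply L₀ by Dx.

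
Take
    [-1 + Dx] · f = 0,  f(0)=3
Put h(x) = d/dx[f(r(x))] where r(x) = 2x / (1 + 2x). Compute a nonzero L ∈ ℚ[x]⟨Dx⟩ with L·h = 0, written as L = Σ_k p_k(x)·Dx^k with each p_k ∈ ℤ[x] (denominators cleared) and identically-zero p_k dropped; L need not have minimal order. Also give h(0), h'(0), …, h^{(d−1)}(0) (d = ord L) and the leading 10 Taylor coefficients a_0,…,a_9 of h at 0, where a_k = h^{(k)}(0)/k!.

f: a_k = 3, 3, 3/2, 1/2, 1/8, 1/40, 1/240, 1/1680, 1/13440, 1/120960, …
Change of var in L_f (x↦r) gives L₀.
h₀' ⇒ L via d/dx closure of L₀.
L = (-2 - 8·x) + (-1 - 4·x - 4·x^2)·Dx  (order 1).
h: a_k = 6, -12, 12, 8, -76, 1208/5, -8728/15, 125456/105, -226076/105, 3170168/945, …
ICs: h(0) = 6.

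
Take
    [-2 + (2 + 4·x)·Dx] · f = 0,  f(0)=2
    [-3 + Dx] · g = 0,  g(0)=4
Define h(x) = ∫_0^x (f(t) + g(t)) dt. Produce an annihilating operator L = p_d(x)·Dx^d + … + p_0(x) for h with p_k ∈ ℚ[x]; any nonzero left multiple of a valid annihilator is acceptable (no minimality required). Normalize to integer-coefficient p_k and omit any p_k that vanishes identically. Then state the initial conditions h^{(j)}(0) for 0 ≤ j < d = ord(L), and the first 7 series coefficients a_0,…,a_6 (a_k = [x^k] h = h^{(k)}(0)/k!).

f: a_k = 2, 2, -1, 1, -5/4, 7/4, -21/8, …
g: a_k = 4, 12, 18, 18, 27/2, 81/10, 81/20, …
Weyl lclm of L_f,L_g ⇒ L₀ (ord ≤ 2).
Integrate: L := L₀·Dx.
L = (6 + 9·x)·Dx + (-5 - 18·x - 18·x^2)·Dx^2 + (1 + 5·x + 6·x^2)·Dx^3  (order 3).
h: a_k = 0, 6, 7, 17/3, 19/4, 49/20, 197/120, …
ICs: h(0) = 0, h′(0) = 6, h′′(0) = 14.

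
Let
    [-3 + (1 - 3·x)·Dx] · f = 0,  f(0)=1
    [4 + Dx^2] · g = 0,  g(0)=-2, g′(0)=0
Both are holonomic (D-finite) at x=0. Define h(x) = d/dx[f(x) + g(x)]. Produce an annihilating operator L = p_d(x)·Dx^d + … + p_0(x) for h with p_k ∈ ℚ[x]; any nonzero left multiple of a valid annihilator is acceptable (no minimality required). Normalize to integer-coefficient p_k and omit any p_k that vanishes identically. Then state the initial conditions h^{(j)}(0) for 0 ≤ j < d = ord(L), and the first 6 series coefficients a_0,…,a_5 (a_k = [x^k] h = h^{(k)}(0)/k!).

L = (1344 - 288·x + 432·x^2) + (-116 + 396·x - 216·x^2 + 216·x^3)·Dx + (336 - 72·x + 108·x^2)·Dx^2 + (-29 + 99·x - 54·x^2 + 54·x^3)·Dx^3  (order 3).
h: a_k = 3, 26, 81, 956/3, 1215, 65626/15, …
ICs: h(0) = 3, h′(0) = 26, h′′(0) = 162.

f: a_k = 1, 3, 9, 27, 81, 243, …
g: a_k = -2, 0, 4, 0, -4/3, 0, …
Sum ⇒ L₀ = lclm(L_f,L_g) in ℚ(x)⟨Dx⟩.
Derive L from L₀ (diff closure).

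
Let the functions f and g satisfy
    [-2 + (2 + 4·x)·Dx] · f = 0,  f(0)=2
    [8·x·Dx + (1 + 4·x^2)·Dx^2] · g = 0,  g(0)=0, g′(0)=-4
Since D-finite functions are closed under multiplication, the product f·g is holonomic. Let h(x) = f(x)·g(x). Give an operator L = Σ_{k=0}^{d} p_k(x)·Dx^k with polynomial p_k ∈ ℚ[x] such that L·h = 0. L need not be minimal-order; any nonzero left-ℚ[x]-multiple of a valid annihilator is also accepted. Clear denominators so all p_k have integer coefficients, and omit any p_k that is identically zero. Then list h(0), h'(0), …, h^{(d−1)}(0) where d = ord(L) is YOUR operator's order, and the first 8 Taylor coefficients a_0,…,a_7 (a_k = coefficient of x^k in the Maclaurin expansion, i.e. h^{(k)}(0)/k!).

f: a_k = 2, 2, -1, 1, -5/4, 7/4, -21/8, 33/8, …
g: a_k = 0, -4, 0, 16/3, 0, -64/5, 0, 256/7, …
h₀=f·g: eliminate ⇒ L₀, order ≤ 1·2.
L = (3 - 8·x - 4·x^2) + (-2 + 4·x + 24·x^2 + 16·x^3)·Dx + (1 + 4·x + 8·x^2 + 16·x^3 + 16·x^4)·Dx^2  (order 2).
h: a_k = 0, -8, -8, 44/3, 20/3, -389/15, -409/15, 18853/210, …
ICs: h(0) = 0, h′(0) = -8.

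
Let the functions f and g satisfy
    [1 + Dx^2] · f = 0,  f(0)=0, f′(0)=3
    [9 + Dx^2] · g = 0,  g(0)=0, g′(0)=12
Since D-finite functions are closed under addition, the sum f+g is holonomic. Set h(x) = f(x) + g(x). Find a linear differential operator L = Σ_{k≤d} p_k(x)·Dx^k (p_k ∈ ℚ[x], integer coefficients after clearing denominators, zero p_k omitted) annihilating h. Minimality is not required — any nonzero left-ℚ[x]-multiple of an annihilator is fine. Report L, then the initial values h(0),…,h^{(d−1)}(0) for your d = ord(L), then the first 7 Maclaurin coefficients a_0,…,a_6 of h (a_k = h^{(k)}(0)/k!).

L = 9 + 10·Dx^2 + Dx^4  (order 4).
h: a_k = 0, 15, 0, -37/2, 0, 65/8, 0, …
ICs: h(0) = 0, h′(0) = 15, h′′(0) = 0, h′′′(0) = -111.

f: a_k = 0, 3, 0, -1/2, 0, 1/40, 0, …
g: a_k = 0, 12, 0, -18, 0, 81/10, 0, …
Weyl lclm of L_f,L_g ⇒ L₀ (ord ≤ 4).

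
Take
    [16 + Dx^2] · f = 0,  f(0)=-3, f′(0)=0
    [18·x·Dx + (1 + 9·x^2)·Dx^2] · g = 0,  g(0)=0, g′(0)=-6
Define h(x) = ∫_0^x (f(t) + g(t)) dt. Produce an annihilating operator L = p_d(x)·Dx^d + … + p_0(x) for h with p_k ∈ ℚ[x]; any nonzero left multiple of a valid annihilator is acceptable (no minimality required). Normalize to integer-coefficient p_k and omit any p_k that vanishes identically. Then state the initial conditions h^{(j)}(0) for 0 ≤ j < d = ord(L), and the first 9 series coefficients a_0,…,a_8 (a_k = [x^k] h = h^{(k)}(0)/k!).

L = (-13248·x + 181440·x^3 + 186624·x^5)·Dx^2 + (-16 + 6048·x^2 + 66096·x^4 + 93312·x^6)·Dx^3 + (-828·x + 11340·x^3 + 11664·x^5)·Dx^4 + (-1 + 378·x^2 + 4131·x^4 + 5832·x^6)·Dx^5  (order 5).
h: a_k = 0, -3, -3, 8, 9/2, -32/5, -81/5, 256/105, 2187/28, …
ICs: h(0) = 0, h′(0) = -3, h′′(0) = -6, h′′′(0) = 48, h′′′′(0) = 108.

f: a_k = -3, 0, 24, 0, -32, 0, 256/15, 0, -512/105, …
g: a_k = 0, -6, 0, 18, 0, -486/5, 0, 4374/7, 0, …
L₀ := lclm(L_f,L_g); ord L₀ ≤ 2+2.
∫: right-multiply L₀ by Dx.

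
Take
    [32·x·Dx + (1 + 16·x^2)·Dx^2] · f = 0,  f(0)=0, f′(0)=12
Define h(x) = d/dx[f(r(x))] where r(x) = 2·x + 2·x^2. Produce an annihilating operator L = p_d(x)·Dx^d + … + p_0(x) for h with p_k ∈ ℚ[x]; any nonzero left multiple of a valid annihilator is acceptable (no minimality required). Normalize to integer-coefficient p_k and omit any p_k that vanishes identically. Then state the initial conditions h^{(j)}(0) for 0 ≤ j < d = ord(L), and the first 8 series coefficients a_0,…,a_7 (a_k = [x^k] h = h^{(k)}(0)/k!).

L = (-2 + 128·x + 512·x^2 + 768·x^3 + 384·x^4) + (1 + 2·x + 64·x^2 + 256·x^3 + 320·x^4 + 128·x^5)·Dx  (order 1).
h: a_k = 24, 48, -1536, -6144, 90624, 586752, -4915200, -48758784, …
ICs: h(0) = 24.

f: a_k = 0, 12, 0, -64, 0, 3072/5, 0, -49152/7, …
Change of var in L_f (x↦r) gives L₀.
Differentiate: ansatz ord ≤ ord L₀ ⇒ L.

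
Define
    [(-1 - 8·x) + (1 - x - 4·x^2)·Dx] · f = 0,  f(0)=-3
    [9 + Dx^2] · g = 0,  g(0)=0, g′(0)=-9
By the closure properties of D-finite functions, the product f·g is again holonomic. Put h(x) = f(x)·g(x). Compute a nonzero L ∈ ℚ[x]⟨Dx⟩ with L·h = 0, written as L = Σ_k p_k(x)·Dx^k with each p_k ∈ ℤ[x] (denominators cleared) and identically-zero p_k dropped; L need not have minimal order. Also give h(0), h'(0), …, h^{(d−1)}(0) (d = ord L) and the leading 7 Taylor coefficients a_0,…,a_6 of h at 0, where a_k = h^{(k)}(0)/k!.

L = (-1 + 9·x + 36·x^2) + (2 + 16·x)·Dx + (-1 + x + 4·x^2)·Dx^2  (order 2).
h: a_k = 0, 27, 27, 189/2, 405/2, 23949/40, 56349/40, …
ICs: h(0) = 0, h′(0) = 27.

f: a_k = -3, -3, -15, -27, -87, -195, -543, …
g: a_k = 0, -9, 0, 27/2, 0, -243/40, 0, …
f·g: L₀ = L_f ⊗_s L_g, ord ≤ 1·2.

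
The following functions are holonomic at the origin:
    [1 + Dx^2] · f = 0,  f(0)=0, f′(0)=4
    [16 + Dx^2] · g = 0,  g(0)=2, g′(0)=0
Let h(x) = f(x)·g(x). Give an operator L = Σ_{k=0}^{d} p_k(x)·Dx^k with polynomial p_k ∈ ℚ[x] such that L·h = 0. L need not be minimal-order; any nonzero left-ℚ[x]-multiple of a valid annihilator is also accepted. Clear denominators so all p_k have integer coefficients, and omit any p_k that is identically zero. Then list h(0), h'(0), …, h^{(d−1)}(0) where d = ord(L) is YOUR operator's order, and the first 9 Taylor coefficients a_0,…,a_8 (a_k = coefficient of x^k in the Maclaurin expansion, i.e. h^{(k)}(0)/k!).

L = 225 + 34·Dx^2 + Dx^4  (order 4).
h: a_k = 0, 8, 0, -196/3, 0, 1441/15, 0, -37969/630, 0, …
ICs: h(0) = 0, h′(0) = 8, h′′(0) = 0, h′′′(0) = -392.

f: a_k = 0, 4, 0, -2/3, 0, 1/30, 0, -1/1260, 0, …
g: a_k = 2, 0, -16, 0, 64/3, 0, -512/45, 0, 1024/315, …
h₀=f·g: eliminate ⇒ L₀, order ≤ 2·2.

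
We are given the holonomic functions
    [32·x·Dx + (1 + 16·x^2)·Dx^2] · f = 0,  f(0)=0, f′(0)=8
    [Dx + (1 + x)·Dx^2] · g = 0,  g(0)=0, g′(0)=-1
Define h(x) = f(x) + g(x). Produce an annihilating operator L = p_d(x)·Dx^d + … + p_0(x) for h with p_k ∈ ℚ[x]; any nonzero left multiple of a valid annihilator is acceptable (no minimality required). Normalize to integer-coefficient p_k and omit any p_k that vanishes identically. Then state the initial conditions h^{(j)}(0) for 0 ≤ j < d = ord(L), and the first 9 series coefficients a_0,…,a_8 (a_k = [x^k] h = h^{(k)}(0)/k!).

f: a_k = 0, 8, 0, -128/3, 0, 2048/5, 0, -32768/7, 0, …
g: a_k = 0, -1, 1/2, -1/3, 1/4, -1/5, 1/6, -1/7, 1/8, …
f+g: L₀ = lclm(L_f,L_g), ord ≤ 2+2.
L = (-32 - 96·x + 1536·x^2 + 512·x^3)·Dx + (-34 - 64·x + 1440·x^2 + 3072·x^3 + 1024·x^4)·Dx^2 + (-1 + 31·x + 32·x^2 + 512·x^3 + 768·x^4 + 256·x^5)·Dx^3  (order 3).
h: a_k = 0, 7, 1/2, -43, 1/4, 2047/5, 1/6, -32769/7, 1/8, …
ICs: h(0) = 0, h′(0) = 7, h′′(0) = 1.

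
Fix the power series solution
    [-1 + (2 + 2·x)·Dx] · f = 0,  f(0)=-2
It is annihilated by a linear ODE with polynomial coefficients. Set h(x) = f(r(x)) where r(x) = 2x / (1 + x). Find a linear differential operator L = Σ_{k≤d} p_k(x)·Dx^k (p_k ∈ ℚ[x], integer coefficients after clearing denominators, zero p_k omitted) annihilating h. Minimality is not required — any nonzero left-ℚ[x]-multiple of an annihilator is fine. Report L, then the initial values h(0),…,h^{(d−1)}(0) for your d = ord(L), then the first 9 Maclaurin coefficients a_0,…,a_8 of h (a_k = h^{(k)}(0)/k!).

L = -1 + (1 + 4·x + 3·x^2)·Dx  (order 1).
h: a_k = -2, -2, 3, -5, 37/4, -75/4, 327/8, -753/8, 14445/64, …
ICs: h(0) = -2.

f: a_k = -2, -1, 1/4, -1/8, 5/64, -7/128, 21/512, -33/1024, 429/16384, …
Change of var in L_f (x↦r) gives L₀.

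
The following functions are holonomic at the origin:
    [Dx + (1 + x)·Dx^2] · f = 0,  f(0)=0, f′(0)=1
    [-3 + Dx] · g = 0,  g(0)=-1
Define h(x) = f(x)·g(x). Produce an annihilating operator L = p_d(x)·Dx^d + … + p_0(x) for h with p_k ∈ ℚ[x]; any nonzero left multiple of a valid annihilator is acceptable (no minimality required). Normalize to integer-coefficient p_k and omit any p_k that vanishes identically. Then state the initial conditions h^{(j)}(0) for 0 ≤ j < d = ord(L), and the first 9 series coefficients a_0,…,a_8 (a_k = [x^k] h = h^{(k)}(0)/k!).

f: a_k = 0, 1, -1/2, 1/3, -1/4, 1/5, -1/6, 1/7, -1/8, …
g: a_k = -1, -3, -9/2, -9/2, -27/8, -81/40, -81/80, -243/560, -729/4480, …
h₀=f·g: eliminate ⇒ L₀, order ≤ 2·1.
L = (6 + 9·x) + (-5 - 6·x)·Dx + (1 + x)·Dx^2  (order 2).
h: a_k = 0, -1, -5/2, -10/3, -3, -83/40, -55/48, -19/35, -17/80, …
ICs: h(0) = 0, h′(0) = -1.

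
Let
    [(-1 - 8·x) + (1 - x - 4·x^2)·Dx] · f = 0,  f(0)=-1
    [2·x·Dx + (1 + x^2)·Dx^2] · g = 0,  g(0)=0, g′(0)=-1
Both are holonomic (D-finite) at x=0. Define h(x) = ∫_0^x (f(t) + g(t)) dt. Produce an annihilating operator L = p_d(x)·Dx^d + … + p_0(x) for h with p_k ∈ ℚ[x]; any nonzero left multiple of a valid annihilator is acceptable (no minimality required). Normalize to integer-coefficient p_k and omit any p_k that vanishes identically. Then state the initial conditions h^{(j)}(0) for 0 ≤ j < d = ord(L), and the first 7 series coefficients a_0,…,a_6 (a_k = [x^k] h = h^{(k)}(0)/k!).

f: a_k = -1, -1, -5, -9, -29, -65, -181, …
g: a_k = 0, -1, 0, 1/3, 0, -1/5, 0, …
Sum ⇒ L₀ = lclm(L_f,L_g) in ℚ(x)⟨Dx⟩.
∫: right-multiply L₀ by Dx.
L = (-10 + 40·x + 478·x^2 + 864·x^3 + 2496·x^4 + 384·x^6)·Dx^2 + (28 + 246·x + 316·x^2 + 1182·x^3 + 752·x^4 + 2048·x^5 + 48·x^6 + 384·x^7)·Dx^3 + (-5 - 8·x - 32·x^2 + 104·x^3 + 197·x^4 + 128·x^5 + 288·x^6 + 16·x^7 + 64·x^8)·Dx^4  (order 4).
h: a_k = 0, -1, -1, -5/3, -13/6, -29/5, -163/15, …
ICs: h(0) = 0, h′(0) = -1, h′′(0) = -2, h′′′(0) = -10.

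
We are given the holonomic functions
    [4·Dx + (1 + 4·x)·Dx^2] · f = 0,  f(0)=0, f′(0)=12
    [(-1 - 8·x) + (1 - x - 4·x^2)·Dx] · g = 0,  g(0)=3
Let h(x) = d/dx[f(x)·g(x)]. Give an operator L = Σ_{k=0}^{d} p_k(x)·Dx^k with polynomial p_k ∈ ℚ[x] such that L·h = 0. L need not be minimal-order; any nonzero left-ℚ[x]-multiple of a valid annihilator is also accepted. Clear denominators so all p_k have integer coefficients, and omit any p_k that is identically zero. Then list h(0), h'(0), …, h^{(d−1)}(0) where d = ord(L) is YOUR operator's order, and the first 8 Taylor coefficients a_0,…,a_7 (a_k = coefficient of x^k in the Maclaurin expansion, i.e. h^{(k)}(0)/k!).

f: a_k = 0, 12, -24, 64, -192, 3072/5, -2048, 49152/7, …
g: a_k = 3, 3, 15, 27, 87, 195, 543, 1323, …
f·g: L₀ = L_f ⊗_s L_g, ord ≤ 2·1.
Derive L from L₀ (diff closure).
L = (152 + 864·x + 2304·x^2) + (1 + 100·x + 960·x^2 + 1792·x^3)·Dx + (-3 - 25·x - 24·x^2 + 176·x^3 + 256·x^4)·Dx^2  (order 2).
h: a_k = 36, -72, 900, -1680, 13116, -156024/5, 184500, -19088736/35, …
ICs: h(0) = 36, h′(0) = -72.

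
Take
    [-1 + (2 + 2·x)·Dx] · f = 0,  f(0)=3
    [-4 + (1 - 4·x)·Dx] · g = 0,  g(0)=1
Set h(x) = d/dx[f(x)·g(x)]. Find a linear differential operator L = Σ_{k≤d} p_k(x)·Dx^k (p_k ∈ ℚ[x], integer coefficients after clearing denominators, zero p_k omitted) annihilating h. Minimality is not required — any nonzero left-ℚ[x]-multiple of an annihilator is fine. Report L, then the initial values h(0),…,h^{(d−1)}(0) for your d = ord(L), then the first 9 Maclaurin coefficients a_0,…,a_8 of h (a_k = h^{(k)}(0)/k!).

L = (143 + 216·x + 48·x^2) + (-18 + 46·x + 96·x^2 + 32·x^3)·Dx  (order 1).
h: a_k = 27/2, 429/4, 10305/16, 109905/32, 4396305/256, 42204339/512, 787815021/2048, 7202878905/4096, 518607300465/65536, …
ICs: h(0) = 27/2.

f: a_k = 3, 3/2, -3/8, 3/16, -15/128, 21/256, -63/1024, 99/2048, -1287/32768, …
g: a_k = 1, 4, 16, 64, 256, 1024, 4096, 16384, 65536, …
h₀=f·g: eliminate ⇒ L₀, order ≤ 1·1.
h=h₀': d/dx-closure on L₀ ⇒ L.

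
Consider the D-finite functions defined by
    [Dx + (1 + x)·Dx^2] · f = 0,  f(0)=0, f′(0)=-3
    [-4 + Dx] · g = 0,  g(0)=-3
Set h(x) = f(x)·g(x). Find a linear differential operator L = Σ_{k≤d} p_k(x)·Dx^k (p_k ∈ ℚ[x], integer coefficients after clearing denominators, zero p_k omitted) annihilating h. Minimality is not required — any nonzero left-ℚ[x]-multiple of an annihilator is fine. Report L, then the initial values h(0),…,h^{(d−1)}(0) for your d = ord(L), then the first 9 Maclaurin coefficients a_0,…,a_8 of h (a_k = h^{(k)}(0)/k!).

L = (12 + 16·x) + (-7 - 8·x)·Dx + (1 + x)·Dx^2  (order 2).
h: a_k = 0, 9, 63/2, 57, 279/4, 324/5, 97/2, 1067/35, 659/40, …
ICs: h(0) = 0, h′(0) = 9.

f: a_k = 0, -3, 3/2, -1, 3/4, -3/5, 1/2, -3/7, 3/8, …
g: a_k = -3, -12, -24, -32, -32, -128/5, -256/15, -1024/105, -512/105, …
L₀ := L_f ⊗_s L_g (sym. prod.), ord ≤ 2.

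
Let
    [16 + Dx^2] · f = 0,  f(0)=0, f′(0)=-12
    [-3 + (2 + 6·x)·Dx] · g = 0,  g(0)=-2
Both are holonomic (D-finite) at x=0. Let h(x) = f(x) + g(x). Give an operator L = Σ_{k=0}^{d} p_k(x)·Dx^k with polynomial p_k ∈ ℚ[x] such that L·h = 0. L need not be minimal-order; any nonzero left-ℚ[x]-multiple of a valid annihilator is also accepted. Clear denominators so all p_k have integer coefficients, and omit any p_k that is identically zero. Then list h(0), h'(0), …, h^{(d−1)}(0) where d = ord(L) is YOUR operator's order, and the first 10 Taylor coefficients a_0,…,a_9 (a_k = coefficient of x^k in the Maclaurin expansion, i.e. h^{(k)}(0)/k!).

f: a_k = 0, -12, 0, 32, 0, -128/5, 0, 1024/105, 0, -2048/945, …
g: a_k = -2, -3, 9/4, -27/8, 405/64, -1701/128, 15309/512, -72171/1024, 2814669/16384, -14073345/32768, …
f+g: L₀ = lclm(L_f,L_g), ord ≤ 2+1.
L = (-4368 - 18432·x - 27648·x^2) + (1760 + 17568·x + 55296·x^2 + 55296·x^3)·Dx + (-273 - 1152·x - 1728·x^2)·Dx^2 + (110 + 1098·x + 3456·x^2 + 3456·x^3)·Dx^3  (order 3).
h: a_k = -2, -15, 9/4, 229/8, 405/64, -24889/640, 15309/512, -6529379/107520, 2814669/16384, -13366419889/30965760, …
ICs: h(0) = -2, h′(0) = -15, h′′(0) = 9/2.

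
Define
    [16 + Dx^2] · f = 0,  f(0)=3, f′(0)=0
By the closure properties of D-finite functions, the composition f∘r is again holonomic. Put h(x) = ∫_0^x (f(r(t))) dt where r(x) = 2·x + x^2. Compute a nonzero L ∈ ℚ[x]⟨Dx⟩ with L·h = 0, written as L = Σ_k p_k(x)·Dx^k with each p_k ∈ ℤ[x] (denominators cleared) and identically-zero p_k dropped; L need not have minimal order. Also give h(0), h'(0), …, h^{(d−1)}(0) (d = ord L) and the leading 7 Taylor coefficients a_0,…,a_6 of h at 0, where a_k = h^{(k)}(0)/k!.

L = (64 + 192·x + 192·x^2 + 64·x^3)·Dx - Dx^2 + (1 + x)·Dx^3  (order 3).
h: a_k = 0, 3, 0, -32, -24, 488/5, 512/3, …
ICs: h(0) = 0, h′(0) = 3, h′′(0) = 0.

f: a_k = 3, 0, -24, 0, 32, 0, -256/15, …
Change of var in L_f (x↦r) gives L₀.
h=∫₀ˣh₀: take L = L₀·Dx.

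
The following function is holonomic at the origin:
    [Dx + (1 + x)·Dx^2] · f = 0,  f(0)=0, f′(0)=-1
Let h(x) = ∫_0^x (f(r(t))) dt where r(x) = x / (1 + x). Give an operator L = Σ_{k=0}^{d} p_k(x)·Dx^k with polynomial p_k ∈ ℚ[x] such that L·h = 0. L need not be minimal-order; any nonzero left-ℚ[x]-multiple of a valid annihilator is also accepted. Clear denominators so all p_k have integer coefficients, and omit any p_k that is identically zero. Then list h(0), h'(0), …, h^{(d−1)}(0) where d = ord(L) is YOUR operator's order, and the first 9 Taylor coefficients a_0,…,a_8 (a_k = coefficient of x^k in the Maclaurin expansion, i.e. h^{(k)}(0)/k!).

L = (3 + 4·x)·Dx^2 + (1 + 3·x + 2·x^2)·Dx^3  (order 3).
h: a_k = 0, 0, -1/2, 1/2, -7/12, 3/4, -31/30, 3/2, -127/56, …
ICs: h(0) = 0, h′(0) = 0, h′′(0) = -1.

f: a_k = 0, -1, 1/2, -1/3, 1/4, -1/5, 1/6, -1/7, 1/8, …
h₀=f(r): pull back L_f along r ⇒ L₀.
h=∫₀ˣh₀: take L = L₀·Dx.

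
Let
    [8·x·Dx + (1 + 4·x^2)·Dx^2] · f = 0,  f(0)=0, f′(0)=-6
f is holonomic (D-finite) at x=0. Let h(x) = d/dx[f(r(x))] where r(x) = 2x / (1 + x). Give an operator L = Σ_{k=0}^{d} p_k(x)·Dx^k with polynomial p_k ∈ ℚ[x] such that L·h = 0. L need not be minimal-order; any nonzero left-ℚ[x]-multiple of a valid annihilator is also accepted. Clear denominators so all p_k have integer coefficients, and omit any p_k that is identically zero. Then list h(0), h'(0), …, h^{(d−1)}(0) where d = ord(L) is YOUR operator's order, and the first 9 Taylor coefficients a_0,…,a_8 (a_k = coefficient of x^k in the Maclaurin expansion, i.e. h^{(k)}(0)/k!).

L = (2 + 34·x) + (1 + 2·x + 17·x^2)·Dx  (order 1).
h: a_k = -12, 24, 156, -720, -1212, 14664, -8724, -231840, 611988, …
ICs: h(0) = -12.

f: a_k = 0, -6, 0, 8, 0, -96/5, 0, 384/7, 0, …
Change of var in L_f (x↦r) gives L₀.
h=h₀': d/dx-closure on L₀ ⇒ L.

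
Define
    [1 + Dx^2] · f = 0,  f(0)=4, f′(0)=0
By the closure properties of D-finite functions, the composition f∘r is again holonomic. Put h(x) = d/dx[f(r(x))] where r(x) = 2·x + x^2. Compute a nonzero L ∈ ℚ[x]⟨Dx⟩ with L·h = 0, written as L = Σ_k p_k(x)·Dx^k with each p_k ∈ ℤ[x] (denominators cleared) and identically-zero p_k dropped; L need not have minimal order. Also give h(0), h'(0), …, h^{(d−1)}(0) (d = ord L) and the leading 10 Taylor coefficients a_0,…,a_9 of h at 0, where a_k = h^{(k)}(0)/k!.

L = (7 + 16·x + 24·x^2 + 16·x^3 + 4·x^4) + (-3 - 3·x)·Dx + (1 + 2·x + x^2)·Dx^2  (order 2).
h: a_k = 0, -16, -24, 8/3, 80/3, 328/15, 28/15, -2876/315, -248/35, -4442/2835, …
ICs: h(0) = 0, h′(0) = -16.

f: a_k = 4, 0, -2, 0, 1/6, 0, -1/180, 0, 1/10080, 0, …
L₀ from L_f via x↦r, Dx↦r'^{-1}Dx.
h=h₀': d/dx-closure on L₀ ⇒ L.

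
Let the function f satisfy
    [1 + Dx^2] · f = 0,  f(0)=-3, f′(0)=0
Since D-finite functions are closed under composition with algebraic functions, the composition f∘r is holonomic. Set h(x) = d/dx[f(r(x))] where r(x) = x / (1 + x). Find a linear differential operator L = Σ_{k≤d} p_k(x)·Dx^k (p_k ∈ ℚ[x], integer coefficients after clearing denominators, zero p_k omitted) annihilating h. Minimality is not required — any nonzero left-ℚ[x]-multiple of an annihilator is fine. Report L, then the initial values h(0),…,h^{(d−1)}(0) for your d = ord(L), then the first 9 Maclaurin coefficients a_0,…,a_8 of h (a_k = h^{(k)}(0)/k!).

f: a_k = -3, 0, 3/2, 0, -1/8, 0, 1/240, 0, -1/13440, …
L₀ from L_f via x↦r, Dx↦r'^{-1}Dx.
h=h₀': d/dx-closure on L₀ ⇒ L.
L = (7 + 12·x + 6·x^2) + (6 + 18·x + 18·x^2 + 6·x^3)·Dx + (1 + 4·x + 6·x^2 + 4·x^3 + x^4)·Dx^2  (order 2).
h: a_k = 0, 3, -9, 35/2, -55/2, 1501/40, -1827/40, 16699/336, -26373/560, …
ICs: h(0) = 0, h′(0) = 3.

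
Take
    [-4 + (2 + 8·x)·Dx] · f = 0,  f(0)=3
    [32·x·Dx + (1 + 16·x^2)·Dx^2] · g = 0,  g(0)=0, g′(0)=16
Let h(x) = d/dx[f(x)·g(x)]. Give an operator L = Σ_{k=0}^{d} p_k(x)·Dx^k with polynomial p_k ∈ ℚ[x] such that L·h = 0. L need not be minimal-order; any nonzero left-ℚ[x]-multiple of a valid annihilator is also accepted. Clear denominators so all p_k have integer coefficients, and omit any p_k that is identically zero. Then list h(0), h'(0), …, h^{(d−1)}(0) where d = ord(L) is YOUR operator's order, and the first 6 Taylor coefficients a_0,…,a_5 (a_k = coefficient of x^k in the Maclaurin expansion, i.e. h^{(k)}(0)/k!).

f: a_k = 3, 6, -6, 12, -30, 84, …
g: a_k = 0, 16, 0, -256/3, 0, 4096/5, …
Product ⇒ symmetric product L₀, ord ≤ 2.
Derive L from L₀ (diff closure).
L = (20 + 640·x + 128·x^2 - 6144·x^3 - 3072·x^4) + (28 + 336·x + 1152·x^2 - 3584·x^3 - 21504·x^4 - 12288·x^5)·Dx + (3 + 8·x - 48·x^2 - 256·x^3 - 1792·x^4 - 6144·x^5 - 4096·x^6)·Dx^2  (order 2).
h: a_k = 48, 192, -1056, -1280, 12448, 157056/5, …
ICs: h(0) = 48, h′(0) = 192.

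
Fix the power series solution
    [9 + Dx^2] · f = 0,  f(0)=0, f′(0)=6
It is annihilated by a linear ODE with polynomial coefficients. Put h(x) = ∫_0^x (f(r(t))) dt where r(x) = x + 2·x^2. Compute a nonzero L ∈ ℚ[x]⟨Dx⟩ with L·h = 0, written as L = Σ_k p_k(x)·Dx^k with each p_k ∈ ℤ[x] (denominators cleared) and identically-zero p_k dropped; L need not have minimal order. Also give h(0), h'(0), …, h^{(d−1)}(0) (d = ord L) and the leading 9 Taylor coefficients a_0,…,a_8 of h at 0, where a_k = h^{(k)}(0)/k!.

L = (9 + 108·x + 432·x^2 + 576·x^3)·Dx - 4·Dx^2 + (1 + 4·x)·Dx^3  (order 3).
h: a_k = 0, 0, 3, 4, -9/4, -54/5, -693/40, -9/2, 45117/2240, …
ICs: h(0) = 0, h′(0) = 0, h′′(0) = 6.

f: a_k = 0, 6, 0, -9, 0, 81/20, 0, -243/280, 0, …
Change of var in L_f (x↦r) gives L₀.
h=∫₀ˣh₀: take L = L₀·Dx.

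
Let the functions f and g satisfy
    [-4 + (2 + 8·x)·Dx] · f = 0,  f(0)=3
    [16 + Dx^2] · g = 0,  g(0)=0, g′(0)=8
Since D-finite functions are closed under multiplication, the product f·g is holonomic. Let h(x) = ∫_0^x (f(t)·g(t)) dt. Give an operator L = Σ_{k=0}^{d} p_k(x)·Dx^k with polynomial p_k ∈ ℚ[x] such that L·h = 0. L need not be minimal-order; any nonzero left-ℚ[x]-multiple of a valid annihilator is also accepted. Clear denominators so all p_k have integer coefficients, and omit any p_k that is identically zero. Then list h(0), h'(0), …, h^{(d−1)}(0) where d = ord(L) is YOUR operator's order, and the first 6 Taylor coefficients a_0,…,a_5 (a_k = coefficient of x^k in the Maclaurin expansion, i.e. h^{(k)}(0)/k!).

L = (28 + 128·x + 256·x^2)·Dx + (-4 - 16·x)·Dx^2 + (1 + 8·x + 16·x^2)·Dx^3  (order 3).
h: a_k = 0, 0, 12, 16, -28, -32/5, …
ICs: h(0) = 0, h′(0) = 0, h′′(0) = 24.

f: a_k = 3, 6, -6, 12, -30, 84, …
g: a_k = 0, 8, 0, -64/3, 0, 256/15, …
Sym-product of L_f,L_g gives L₀ (≤ ord 2).
h=∫h₀ ⇒ L = L₀·Dx.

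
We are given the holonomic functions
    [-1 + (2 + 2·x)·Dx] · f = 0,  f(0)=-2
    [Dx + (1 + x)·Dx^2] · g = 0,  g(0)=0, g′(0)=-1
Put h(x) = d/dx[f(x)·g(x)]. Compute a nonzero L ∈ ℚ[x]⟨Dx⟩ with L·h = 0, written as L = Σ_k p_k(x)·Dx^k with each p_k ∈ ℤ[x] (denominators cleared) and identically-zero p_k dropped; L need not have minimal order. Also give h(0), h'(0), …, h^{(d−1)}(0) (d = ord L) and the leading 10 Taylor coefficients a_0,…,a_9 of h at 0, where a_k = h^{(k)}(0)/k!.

f: a_k = -2, -1, 1/4, -1/8, 5/64, -7/128, 21/512, -33/1024, 429/16384, -715/32768, …
g: a_k = 0, -1, 1/2, -1/3, 1/4, -1/5, 1/6, -1/7, 1/8, -1/9, …
f·g: L₀ = L_f ⊗_s L_g, ord ≤ 1·2.
Derive L from L₀ (diff closure).
L = 1 + (8 + 8·x)·Dx + (4 + 8·x + 4·x^2)·Dx^2  (order 2).
h: a_k = 2, 0, -1/4, 1/3, -71/192, 31/80, -3043/7680, 2689/6720, -46027/114688, 51719/129024, …
ICs: h(0) = 2, h′(0) = 0.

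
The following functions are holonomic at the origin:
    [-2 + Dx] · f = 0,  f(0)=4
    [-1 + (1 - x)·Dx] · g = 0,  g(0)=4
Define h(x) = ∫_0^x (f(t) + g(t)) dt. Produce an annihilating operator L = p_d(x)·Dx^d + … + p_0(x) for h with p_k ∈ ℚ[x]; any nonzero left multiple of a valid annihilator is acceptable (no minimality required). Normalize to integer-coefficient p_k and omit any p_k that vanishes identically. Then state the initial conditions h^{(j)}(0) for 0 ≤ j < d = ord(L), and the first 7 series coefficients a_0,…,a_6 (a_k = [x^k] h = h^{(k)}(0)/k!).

L = 4·x·Dx + (2 - 8·x + 4·x^2)·Dx^2 + (-1 + 3·x - 2·x^2)·Dx^3  (order 3).
h: a_k = 0, 8, 6, 4, 7/3, 4/3, 38/45, …
ICs: h(0) = 0, h′(0) = 8, h′′(0) = 12.

f: a_k = 4, 8, 8, 16/3, 8/3, 16/15, 16/45, …
g: a_k = 4, 4, 4, 4, 4, 4, 4, …
f+g: L₀ = lclm(L_f,L_g), ord ≤ 1+1.
Integrate: L := L₀·Dx.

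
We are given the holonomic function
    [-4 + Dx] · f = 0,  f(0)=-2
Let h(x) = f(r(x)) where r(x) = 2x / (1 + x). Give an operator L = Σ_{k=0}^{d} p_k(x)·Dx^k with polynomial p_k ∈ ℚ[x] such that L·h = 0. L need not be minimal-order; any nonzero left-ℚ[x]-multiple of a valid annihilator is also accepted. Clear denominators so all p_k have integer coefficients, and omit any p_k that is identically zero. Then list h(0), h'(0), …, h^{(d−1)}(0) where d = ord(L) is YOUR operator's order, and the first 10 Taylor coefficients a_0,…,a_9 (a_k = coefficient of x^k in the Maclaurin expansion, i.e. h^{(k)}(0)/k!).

f: a_k = -2, -8, -16, -64/3, -64/3, -256/15, -512/45, -2048/315, -1024/315, -4096/2835, …
L₀ from L_f via x↦r, Dx↦r'^{-1}Dx.
L = -8 + (1 + 2·x + x^2)·Dx  (order 1).
h: a_k = -2, -16, -48, -176/3, -16/3, 176/5, -368/45, -6448/315, 752/35, -9008/2835, …
ICs: h(0) = -2.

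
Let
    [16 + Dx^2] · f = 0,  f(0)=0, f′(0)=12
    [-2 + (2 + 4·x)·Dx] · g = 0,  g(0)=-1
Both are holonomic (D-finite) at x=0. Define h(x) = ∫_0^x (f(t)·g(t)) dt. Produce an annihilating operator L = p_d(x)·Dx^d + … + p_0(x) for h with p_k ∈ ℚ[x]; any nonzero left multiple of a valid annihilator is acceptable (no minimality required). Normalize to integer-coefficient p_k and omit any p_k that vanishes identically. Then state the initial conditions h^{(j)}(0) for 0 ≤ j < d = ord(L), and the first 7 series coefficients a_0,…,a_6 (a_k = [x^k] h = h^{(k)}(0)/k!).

L = (19 + 64·x + 64·x^2)·Dx + (-2 - 4·x)·Dx^2 + (1 + 4·x + 4·x^2)·Dx^3  (order 3).
h: a_k = 0, 0, -6, -4, 19/2, 26/5, -341/60, …
ICs: h(0) = 0, h′(0) = 0, h′′(0) = -12.

f: a_k = 0, 12, 0, -32, 0, 128/5, 0, …
g: a_k = -1, -1, 1/2, -1/2, 5/8, -7/8, 21/16, …
h₀=f·g: eliminate ⇒ L₀, order ≤ 2·1.
∫: right-multiply L₀ by Dx.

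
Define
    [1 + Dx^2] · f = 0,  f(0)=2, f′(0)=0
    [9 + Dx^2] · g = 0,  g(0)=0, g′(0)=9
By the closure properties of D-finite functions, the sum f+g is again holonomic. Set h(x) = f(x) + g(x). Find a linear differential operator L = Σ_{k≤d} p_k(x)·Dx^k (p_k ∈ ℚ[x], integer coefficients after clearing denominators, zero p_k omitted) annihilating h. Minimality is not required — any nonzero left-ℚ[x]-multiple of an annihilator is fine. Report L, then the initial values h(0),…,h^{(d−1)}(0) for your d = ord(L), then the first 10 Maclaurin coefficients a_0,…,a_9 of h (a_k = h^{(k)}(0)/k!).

f: a_k = 2, 0, -1, 0, 1/12, 0, -1/360, 0, 1/20160, 0, …
g: a_k = 0, 9, 0, -27/2, 0, 243/40, 0, -729/560, 0, 729/4480, …
Sum ⇒ L₀ = lclm(L_f,L_g) in ℚ(x)⟨Dx⟩.
L = 9 + 10·Dx^2 + Dx^4  (order 4).
h: a_k = 2, 9, -1, -27/2, 1/12, 243/40, -1/360, -729/560, 1/20160, 729/4480, …
ICs: h(0) = 2, h′(0) = 9, h′′(0) = -2, h′′′(0) = -81.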